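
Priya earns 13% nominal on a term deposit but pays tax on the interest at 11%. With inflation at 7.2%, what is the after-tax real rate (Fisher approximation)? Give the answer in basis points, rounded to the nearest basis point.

437 basis points

After-tax nominal return = 13% × (1 − 0.11) = 11.5700%.
r ≈ 11.5700% − 7.2% → 437 basis points.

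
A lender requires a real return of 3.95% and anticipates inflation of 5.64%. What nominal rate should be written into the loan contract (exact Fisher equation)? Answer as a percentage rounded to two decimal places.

(1 + i) = (1 + r)(1 + π) = 1.03950 × 1.05640 = 1.0981278
i = 1.0981278 − 1, so the required nominal rate is 9.81%.

9.81%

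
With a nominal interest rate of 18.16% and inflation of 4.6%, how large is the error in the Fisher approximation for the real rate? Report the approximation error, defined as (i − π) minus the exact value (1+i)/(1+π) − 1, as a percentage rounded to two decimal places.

0.60%

Approximate: r ≈ 18.160% − 4.600% = 13.5600%
Exact: (1 + 0.1816)/(1 + 0.0460) − 1 = 12.9637%
Error = 13.5600% − 12.9637% = 0.5963% → 0.60%.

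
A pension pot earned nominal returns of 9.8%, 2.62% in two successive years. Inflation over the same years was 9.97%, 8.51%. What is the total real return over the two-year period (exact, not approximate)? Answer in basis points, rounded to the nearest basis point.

-557 basis points

Nominal growth factor = 1.0980 × 1.0262 = 1.126768
Price-level growth factor = 1.0997 × 1.0851 = 1.193284
Real growth factor = 1.126768 / 1.193284 = 0.944257
Total real return = 0.944257 − 1 → -557 basis points.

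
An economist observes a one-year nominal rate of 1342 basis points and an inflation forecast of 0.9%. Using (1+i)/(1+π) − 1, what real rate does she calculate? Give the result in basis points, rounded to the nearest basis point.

1 + r = 1.13420 / 1.00900 = 1.124083
r = 1.124083 − 1 = 12.4083%, i.e. 1241 basis points.

1241 basis points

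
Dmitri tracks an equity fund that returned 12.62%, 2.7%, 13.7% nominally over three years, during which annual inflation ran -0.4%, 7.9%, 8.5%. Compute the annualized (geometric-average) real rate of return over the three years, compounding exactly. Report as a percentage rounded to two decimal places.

Compound the nominal returns: 1.1262 × 1.0270 × 1.1370 = 1.31506261.
Compound inflation: 0.9960 × 1.0790 × 1.0850 = 1.16603214.
Deflate: 1.31506261 / 1.16603214 = 1.12780992.
Annualized real rate = 1.12780992^(1/3) − 1 = 4.0907% → 4.09%.

4.09%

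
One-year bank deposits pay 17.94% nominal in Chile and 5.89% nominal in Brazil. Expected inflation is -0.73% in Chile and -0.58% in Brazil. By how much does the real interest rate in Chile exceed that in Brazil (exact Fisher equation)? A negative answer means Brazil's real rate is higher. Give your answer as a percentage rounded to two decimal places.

12.30%

Chile: (1 + 0.1794)/(1 − 0.0073) − 1 = 18.8073%
Brazil: (1 + 0.0589)/(1 − 0.0058) − 1 = 6.5077%
Differential = 18.8073% − 6.5077% = 12.2995% → 12.30%.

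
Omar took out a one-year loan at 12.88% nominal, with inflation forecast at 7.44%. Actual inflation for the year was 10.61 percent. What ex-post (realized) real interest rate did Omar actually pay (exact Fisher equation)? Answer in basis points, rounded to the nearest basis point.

205 basis points

Ex-post: (1 + 0.1288)/(1 + 0.1061) − 1 = 2.0523%
So the realized real rate is 205 basis points.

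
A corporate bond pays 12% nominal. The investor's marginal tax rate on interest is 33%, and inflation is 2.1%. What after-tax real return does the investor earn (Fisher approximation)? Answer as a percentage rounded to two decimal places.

After-tax nominal return = 12% × (1 − 0.33) = 8.0400%.
r ≈ 8.0400% − 2.1% → 5.94%.

5.94%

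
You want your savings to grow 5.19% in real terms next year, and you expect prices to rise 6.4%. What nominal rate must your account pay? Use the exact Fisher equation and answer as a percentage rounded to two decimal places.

(1 + i) = (1 + r)(1 + π) = 1.05190 × 1.06400 = 1.1192216
i = 1.1192216 − 1, so the required nominal rate is 11.92%.

11.92%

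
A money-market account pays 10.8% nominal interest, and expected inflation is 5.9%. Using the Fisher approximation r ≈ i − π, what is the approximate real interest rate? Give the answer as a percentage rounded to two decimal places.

r ≈ i − π = 10.8% − 5.9% = 4.90%.

4.90%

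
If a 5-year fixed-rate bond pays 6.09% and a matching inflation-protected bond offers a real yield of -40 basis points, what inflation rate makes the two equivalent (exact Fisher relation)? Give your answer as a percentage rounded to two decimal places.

6.52%

(1 + π) = (1 + i)/(1 + r) = 1.06090 / 0.99600 = 1.065161
Break-even inflation = 1.065161 − 1 → 6.52%.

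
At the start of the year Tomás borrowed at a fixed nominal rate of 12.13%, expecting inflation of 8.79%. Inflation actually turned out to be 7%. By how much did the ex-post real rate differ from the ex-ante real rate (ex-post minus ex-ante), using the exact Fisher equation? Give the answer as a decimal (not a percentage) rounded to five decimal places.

0.01724

Ex-ante: (1 + 0.1213)/(1 + 0.0879) − 1 = 3.0701%
Ex-post: (1 + 0.1213)/(1 + 0.0700) − 1 = 4.7944%
Difference (ex-post − ex-ante) = 1.7243% → 0.01724.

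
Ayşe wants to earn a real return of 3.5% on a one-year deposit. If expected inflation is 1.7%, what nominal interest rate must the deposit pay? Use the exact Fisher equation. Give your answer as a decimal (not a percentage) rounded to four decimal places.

(1 + i) = (1 + r)(1 + π) = 1.03500 × 1.01700 = 1.052595
i = 1.052595 − 1, so the required nominal rate is 0.0526.

0.0526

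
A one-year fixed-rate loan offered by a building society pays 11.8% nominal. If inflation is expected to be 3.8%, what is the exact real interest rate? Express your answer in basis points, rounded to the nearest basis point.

1 + r = 1.11800 / 1.03800 = 1.077071
r = 1.077071 − 1 = 7.7071%, i.e. 771 basis points.

771 basis points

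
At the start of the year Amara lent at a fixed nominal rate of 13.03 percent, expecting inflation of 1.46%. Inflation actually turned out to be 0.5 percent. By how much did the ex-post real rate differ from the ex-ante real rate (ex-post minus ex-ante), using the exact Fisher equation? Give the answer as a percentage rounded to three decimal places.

1.064%

Ex-ante: (1 + 0.1303)/(1 + 0.0146) − 1 = 11.4035%
Ex-post: (1 + 0.1303)/(1 + 0.0050) − 1 = 12.4677%
Difference (ex-post − ex-ante) = 1.0642% → 1.064%.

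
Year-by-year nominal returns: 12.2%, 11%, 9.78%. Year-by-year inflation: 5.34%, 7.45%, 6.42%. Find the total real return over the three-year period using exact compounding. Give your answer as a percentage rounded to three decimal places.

Compound the nominal returns: 1.1220 × 1.1100 × 1.0978 = 1.367222.
Compound inflation: 1.0534 × 1.0745 × 1.0642 = 1.204545.
Deflate: 1.367222 / 1.204545 = 1.135053.
Total real return = 1.135053 − 1 → 13.505%.

13.505%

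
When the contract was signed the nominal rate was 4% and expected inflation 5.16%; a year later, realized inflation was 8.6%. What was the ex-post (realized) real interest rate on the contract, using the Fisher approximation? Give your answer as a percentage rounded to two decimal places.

-4.60%

Ex-post: 4% − 8.6% = -4.600%
So the realized real rate is -4.60%.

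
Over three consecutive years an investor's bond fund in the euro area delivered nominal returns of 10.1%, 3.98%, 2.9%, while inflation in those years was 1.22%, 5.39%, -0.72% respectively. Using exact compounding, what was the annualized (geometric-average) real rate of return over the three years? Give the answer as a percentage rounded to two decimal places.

3.61%

Compound the nominal returns: 1.1010 × 1.0398 × 1.0290 = 1.17801957.
Compound inflation: 1.0122 × 1.0539 × 0.9928 = 1.05907693.
Deflate: 1.17801957 / 1.05907693 = 1.11230785.
Annualized real rate = 1.11230785^(1/3) − 1 = 3.6116% → 3.61%.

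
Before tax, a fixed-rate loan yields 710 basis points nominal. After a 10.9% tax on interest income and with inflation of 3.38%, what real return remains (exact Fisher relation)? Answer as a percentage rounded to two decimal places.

After-tax nominal return = 7.1% × (1 − 0.109) = 6.3261%.
1 + r = 1.063261 / 1.03380 = 1.028498
After-tax real rate = 1.028498 − 1 → 2.85%.

2.85%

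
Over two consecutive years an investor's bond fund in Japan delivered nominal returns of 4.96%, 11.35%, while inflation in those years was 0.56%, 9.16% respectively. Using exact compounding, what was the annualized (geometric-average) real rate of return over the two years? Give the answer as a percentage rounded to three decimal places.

3.184%

Compound the nominal returns: 1.0496 × 1.1135 = 1.16872960.
Compound inflation: 1.0056 × 1.0916 = 1.09771296.
Deflate: 1.16872960 / 1.09771296 = 1.06469509.
Annualized real rate = 1.06469509^(1/2) − 1 = 3.1841% → 3.184%.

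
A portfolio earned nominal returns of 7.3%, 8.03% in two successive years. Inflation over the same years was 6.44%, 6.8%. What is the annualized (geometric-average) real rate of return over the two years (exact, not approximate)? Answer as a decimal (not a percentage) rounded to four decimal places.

0.0098

Nominal growth factor = 1.0730 × 1.0803 = 1.15916190
Price-level growth factor = 1.0644 × 1.0680 = 1.13677920
Real growth factor = 1.15916190 / 1.13677920 = 1.01968958
Annualized real rate = 1.01968958^(1/2) − 1 = 0.9797% → 0.0098.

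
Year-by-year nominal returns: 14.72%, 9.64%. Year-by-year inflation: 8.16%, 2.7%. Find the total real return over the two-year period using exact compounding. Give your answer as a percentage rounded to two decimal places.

13.23%

Nominal growth factor = 1.1472 × 1.0964 = 1.257790
Price-level growth factor = 1.0816 × 1.0270 = 1.110803
Real growth factor = 1.257790 / 1.110803 = 1.132325
Total real return = 1.132325 − 1 → 13.23%.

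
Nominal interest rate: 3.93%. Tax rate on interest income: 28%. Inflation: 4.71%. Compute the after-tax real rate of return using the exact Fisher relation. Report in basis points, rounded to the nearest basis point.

After-tax nominal return = 3.93% × (1 − 0.28) = 2.8296%.
1 + r = 1.028296 / 1.04710 = 0.982042
After-tax real rate = 0.982042 − 1 → -180 basis points.

-180 basis points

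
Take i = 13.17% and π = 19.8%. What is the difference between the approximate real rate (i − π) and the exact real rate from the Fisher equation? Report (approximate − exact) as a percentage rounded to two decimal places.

-1.10%

Approximate: r ≈ 13.170% − 19.800% = -6.6300%
Exact: (1 + 0.1317)/(1 + 0.1980) − 1 = -5.5342%
Error = -6.6300% − (-5.5342%) = -1.0958% → -1.10%.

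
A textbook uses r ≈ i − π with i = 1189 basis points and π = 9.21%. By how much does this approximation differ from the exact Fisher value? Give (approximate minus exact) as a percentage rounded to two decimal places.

Approximate: r ≈ 11.890% − 9.210% = 2.6800%
Exact: (1 + 0.1189)/(1 + 0.0921) − 1 = 2.4540%
Error = 2.6800% − 2.4540% = 0.2260% → 0.23%.

0.23%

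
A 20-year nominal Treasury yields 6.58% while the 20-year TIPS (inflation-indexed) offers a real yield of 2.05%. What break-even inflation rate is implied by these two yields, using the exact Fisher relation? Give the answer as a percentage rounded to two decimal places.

(1 + π) = (1 + i)/(1 + r) = 1.06580 / 1.02050 = 1.044390
Break-even inflation = 1.044390 − 1 → 4.44%.

4.44%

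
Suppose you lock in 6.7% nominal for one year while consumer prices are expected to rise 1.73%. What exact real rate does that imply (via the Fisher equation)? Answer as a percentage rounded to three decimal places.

By the Fisher equation, 1 + r = (1 + i)/(1 + π).
1 + r = 1.06700 / 1.01730 = 1.0488548
r = 1.0488548 − 1 = 4.88548%, i.e. 4.885%.

4.885%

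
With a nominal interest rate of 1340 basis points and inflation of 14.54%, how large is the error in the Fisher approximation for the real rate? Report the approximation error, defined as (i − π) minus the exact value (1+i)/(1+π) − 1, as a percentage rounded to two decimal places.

Approximate: r ≈ 13.400% − 14.540% = -1.1400%
Exact: (1 + 0.1340)/(1 + 0.1454) − 1 = -0.9953%
Error = -1.1400% − (-0.9953%) = -0.1447% → -0.14%.

-0.14%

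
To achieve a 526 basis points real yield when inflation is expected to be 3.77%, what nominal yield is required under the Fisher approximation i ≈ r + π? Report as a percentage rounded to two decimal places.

i ≈ r + π = 5.26% + 3.77% = 9.03%.

9.03%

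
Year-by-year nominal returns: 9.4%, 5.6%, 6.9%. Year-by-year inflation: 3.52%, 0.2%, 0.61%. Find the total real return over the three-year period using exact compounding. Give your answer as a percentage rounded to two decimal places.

18.34%

Nominal growth factor = 1.0940 × 1.0560 × 1.0690 = 1.234977
Price-level growth factor = 1.0352 × 1.0020 × 1.0061 = 1.043598
Real growth factor = 1.234977 / 1.043598 = 1.183384
Total real return = 1.183384 − 1 → 18.34%.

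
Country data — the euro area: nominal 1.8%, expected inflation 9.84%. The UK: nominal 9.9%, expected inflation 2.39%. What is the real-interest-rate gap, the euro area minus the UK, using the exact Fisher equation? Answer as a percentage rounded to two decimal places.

-14.65%

The euro area: (1 + 0.0180)/(1 + 0.0984) − 1 = -7.3197%
The UK: (1 + 0.0990)/(1 + 0.0239) − 1 = 7.3347%
Differential = -7.3197% − 7.3347% = -14.6544% → -14.65%.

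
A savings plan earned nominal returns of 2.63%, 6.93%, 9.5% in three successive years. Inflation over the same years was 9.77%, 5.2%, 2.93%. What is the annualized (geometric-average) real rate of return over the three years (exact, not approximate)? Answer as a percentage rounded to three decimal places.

Compound the nominal returns: 1.0263 × 1.0693 × 1.0950 = 1.20167774.
Compound inflation: 1.0977 × 1.0520 × 1.0293 = 1.18861547.
Deflate: 1.20167774 / 1.18861547 = 1.01098948.
Annualized real rate = 1.01098948^(1/3) − 1 = 0.3650% → 0.365%.

0.365%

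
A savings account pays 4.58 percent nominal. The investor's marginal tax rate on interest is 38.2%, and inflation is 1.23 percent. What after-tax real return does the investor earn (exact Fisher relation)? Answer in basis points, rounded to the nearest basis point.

158 basis points

After-tax nominal return = 4.58% × (1 − 0.382) = 2.83044%.
1 + r = 1.0283044 / 1.01230 = 1.015810
After-tax real rate = 1.015810 − 1 → 158 basis points.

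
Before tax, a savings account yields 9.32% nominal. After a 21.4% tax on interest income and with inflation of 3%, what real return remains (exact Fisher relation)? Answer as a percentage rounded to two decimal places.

After-tax nominal return = 9.32% × (1 − 0.214) = 7.32552%.
1 + r = 1.0732552 / 1.03000 = 1.041995
After-tax real rate = 1.041995 − 1 → 4.20%.

4.20%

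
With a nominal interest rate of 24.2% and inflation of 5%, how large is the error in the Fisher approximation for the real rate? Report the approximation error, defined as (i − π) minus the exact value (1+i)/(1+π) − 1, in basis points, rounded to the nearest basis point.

Approximate: r ≈ 24.200% − 5.000% = 19.2000%
Exact: (1 + 0.2420)/(1 + 0.0500) − 1 = 18.2857%
Error = 19.2000% − 18.2857% = 0.9143% → 91 basis points.

91 basis points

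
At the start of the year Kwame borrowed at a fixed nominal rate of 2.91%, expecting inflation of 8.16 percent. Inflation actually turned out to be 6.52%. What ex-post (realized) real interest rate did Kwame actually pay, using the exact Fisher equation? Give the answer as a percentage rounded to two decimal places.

Ex-post: (1 + 0.0291)/(1 + 0.0652) − 1 = -3.3890%
So the realized real rate is -3.39%.

-3.39%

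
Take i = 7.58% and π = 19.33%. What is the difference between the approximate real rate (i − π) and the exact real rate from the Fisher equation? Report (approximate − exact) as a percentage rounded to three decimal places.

Approximate: r ≈ 7.580% − 19.330% = -11.7500%
Exact: (1 + 0.0758)/(1 + 0.1933) − 1 = -9.8466%
Error = -11.7500% − (-9.8466%) = -1.9034% → -1.903%.

-1.903%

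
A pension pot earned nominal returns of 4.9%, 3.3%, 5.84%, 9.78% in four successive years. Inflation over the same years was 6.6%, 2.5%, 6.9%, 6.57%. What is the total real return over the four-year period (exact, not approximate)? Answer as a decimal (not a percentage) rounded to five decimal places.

0.01147

Nominal growth factor = 1.0490 × 1.0330 × 1.0584 × 1.0978 = 1.2590671
Price-level growth factor = 1.0660 × 1.0250 × 1.0690 × 1.0657 = 1.2447833
Real growth factor = 1.2590671 / 1.2447833 = 1.0114749
Total real return = 1.0114749 − 1 → 0.01147.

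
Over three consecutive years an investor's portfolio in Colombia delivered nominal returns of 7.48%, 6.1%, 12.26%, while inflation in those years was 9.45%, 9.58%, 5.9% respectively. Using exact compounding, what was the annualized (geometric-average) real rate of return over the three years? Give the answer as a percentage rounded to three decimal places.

Compound the nominal returns: 1.0748 × 1.0610 × 1.1226 = 1.28017128.
Compound inflation: 1.0945 × 1.0958 × 1.0590 = 1.27011493.
Deflate: 1.28017128 / 1.27011493 = 1.00791767.
Annualized real rate = 1.00791767^(1/3) − 1 = 0.2632% → 0.263%.

0.263%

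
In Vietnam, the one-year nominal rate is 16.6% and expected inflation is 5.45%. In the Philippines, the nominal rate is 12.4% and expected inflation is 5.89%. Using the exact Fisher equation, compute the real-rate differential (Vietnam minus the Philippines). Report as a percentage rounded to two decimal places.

Vietnam: (1 + 0.1660)/(1 + 0.0545) − 1 = 10.5737%
The Philippines: (1 + 0.1240)/(1 + 0.0589) − 1 = 6.1479%
Differential = 10.5737% − 6.1479% = 4.4258% → 4.43%.

4.43%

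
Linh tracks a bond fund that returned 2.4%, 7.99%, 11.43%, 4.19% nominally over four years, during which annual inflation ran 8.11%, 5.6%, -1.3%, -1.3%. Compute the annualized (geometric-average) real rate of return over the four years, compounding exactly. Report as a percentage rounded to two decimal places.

Nominal growth factor = 1.0240 × 1.0799 × 1.1143 × 1.0419 = 1.28384226
Price-level growth factor = 1.0811 × 1.0560 × 0.9870 × 0.9870 = 1.11215186
Real growth factor = 1.28384226 / 1.11215186 = 1.15437676
Annualized real rate = 1.15437676^(1/4) − 1 = 3.6542% → 3.65%.

3.65%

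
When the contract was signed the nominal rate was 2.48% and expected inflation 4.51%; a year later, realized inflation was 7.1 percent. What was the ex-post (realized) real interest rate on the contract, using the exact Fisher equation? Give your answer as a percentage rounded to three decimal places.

Ex-post: (1 + 0.0248)/(1 + 0.0710) − 1 = -4.3137%
So the realized real rate is -4.314%.

-4.314%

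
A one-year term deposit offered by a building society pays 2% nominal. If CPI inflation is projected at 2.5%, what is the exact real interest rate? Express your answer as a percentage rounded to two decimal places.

1 + r = 1.02000 / 1.02500 = 0.995122
r = 0.995122 − 1 = -0.4878%, i.e. -0.49%.

-0.49%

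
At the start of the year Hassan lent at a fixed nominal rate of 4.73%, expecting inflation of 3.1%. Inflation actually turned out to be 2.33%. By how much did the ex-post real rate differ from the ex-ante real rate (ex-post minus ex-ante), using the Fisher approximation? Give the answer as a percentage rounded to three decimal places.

Ex-ante: 4.73% − 3.1% = 1.630%
Ex-post: 4.73% − 2.33% = 2.400%
Difference (ex-post − ex-ante) = 0.7700% → 0.770%.

0.770%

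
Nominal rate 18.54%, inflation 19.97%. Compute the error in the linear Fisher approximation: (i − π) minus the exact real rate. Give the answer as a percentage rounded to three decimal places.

-0.238%

Approximate: r ≈ 18.540% − 19.970% = -1.4300%
Exact: (1 + 0.1854)/(1 + 0.1997) − 1 = -1.1920%
Error = -1.4300% − (-1.1920%) = -0.2380% → -0.238%.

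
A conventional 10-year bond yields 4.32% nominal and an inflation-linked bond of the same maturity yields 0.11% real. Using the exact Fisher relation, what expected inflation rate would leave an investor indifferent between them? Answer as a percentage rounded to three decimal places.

(1 + π) = (1 + i)/(1 + r) = 1.04320 / 1.00110 = 1.042054
Break-even inflation = 1.042054 − 1 → 4.205%.

4.205%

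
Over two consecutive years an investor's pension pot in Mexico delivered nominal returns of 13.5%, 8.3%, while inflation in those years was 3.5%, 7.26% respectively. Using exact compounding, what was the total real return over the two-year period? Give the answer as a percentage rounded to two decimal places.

10.73%

Nominal growth factor = 1.1350 × 1.0830 = 1.229205
Price-level growth factor = 1.0350 × 1.0726 = 1.110141
Real growth factor = 1.229205 / 1.110141 = 1.107251
Total real return = 1.107251 − 1 → 10.73%.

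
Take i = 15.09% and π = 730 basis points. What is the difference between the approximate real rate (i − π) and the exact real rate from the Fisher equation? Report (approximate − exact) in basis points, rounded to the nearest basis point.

53 basis points

Approximate: r ≈ 15.090% − 7.300% = 7.7900%
Exact: (1 + 0.1509)/(1 + 0.0730) − 1 = 7.2600%
Error = 7.7900% − 7.2600% = 0.5300% → 53 basis points.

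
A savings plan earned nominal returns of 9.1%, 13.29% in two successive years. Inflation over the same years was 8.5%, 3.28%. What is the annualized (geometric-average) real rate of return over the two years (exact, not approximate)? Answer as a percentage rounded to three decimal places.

5.023%

Compound the nominal returns: 1.0910 × 1.1329 = 1.23599390.
Compound inflation: 1.0850 × 1.0328 = 1.12058800.
Deflate: 1.23599390 / 1.12058800 = 1.10298691.
Annualized real rate = 1.10298691^(1/2) − 1 = 5.0232% → 5.023%.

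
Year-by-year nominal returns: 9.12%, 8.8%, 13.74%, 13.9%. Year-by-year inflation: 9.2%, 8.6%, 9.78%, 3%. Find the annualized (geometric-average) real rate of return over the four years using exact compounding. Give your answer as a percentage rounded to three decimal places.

3.488%

Compound the nominal returns: 1.0912 × 1.0880 × 1.1374 × 1.1390 = 1.53804910.
Compound inflation: 1.0920 × 1.0860 × 1.0978 × 1.0300 = 1.34095102.
Deflate: 1.53804910 / 1.34095102 = 1.14698381.
Annualized real rate = 1.14698381^(1/4) − 1 = 3.4878% → 3.488%.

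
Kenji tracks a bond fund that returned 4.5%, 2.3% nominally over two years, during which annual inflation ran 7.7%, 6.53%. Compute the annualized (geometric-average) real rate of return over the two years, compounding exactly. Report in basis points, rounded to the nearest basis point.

Nominal growth factor = 1.0450 × 1.0230 = 1.06903500
Price-level growth factor = 1.0770 × 1.0653 = 1.14732810
Real growth factor = 1.06903500 / 1.14732810 = 0.93176050
Annualized real rate = 0.93176050^(1/2) − 1 = -3.4723% → -347 basis points.

-347 basis points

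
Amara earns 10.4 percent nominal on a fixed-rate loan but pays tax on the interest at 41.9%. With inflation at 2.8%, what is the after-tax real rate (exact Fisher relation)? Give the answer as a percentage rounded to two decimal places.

After-tax nominal return = 10.4% × (1 − 0.419) = 6.0424%.
1 + r = 1.060424 / 1.02800 = 1.031541
After-tax real rate = 1.031541 − 1 → 3.15%.

3.15%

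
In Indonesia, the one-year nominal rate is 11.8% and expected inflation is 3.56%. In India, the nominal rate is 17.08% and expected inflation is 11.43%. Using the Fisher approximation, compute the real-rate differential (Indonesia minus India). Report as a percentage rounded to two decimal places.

Indonesia: 11.8% − 3.56% = 8.240%
India: 17.08% − 11.43% = 5.650%
Differential = 2.590% → 2.59%.

2.59%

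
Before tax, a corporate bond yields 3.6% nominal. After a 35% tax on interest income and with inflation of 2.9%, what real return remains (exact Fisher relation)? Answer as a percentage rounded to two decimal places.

-0.54%

After-tax nominal return = 3.6% × (1 − 0.35) = 2.3400%.
1 + r = 1.02340 / 1.02900 = 0.994558
After-tax real rate = 0.994558 − 1 → -0.54%.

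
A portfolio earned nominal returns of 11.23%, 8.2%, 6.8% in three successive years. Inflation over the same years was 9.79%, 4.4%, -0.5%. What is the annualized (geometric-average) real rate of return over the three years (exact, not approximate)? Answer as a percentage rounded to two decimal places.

Nominal growth factor = 1.1123 × 1.0820 × 1.0680 = 1.28534718
Price-level growth factor = 1.0979 × 1.0440 × 0.9950 = 1.14047656
Real growth factor = 1.28534718 / 1.14047656 = 1.12702639
Annualized real rate = 1.12702639^(1/3) − 1 = 4.0666% → 4.07%.

4.07%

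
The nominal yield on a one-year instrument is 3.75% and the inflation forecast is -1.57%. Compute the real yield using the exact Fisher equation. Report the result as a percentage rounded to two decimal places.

5.40%

By the Fisher identity, 1 + r = (1 + i)/(1 + π).
1 + r = 1.03750 / 0.98430 = 1.054049
r = 1.054049 − 1 = 5.4049%, i.e. 5.40%.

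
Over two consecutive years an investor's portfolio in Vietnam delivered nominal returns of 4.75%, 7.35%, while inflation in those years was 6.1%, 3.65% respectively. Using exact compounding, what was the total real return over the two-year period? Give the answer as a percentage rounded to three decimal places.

2.252%

Compound the nominal returns: 1.0475 × 1.0735 = 1.124491.
Compound inflation: 1.0610 × 1.0365 = 1.099727.
Deflate: 1.124491 / 1.099727 = 1.022519.
Total real return = 1.022519 − 1 → 2.252%.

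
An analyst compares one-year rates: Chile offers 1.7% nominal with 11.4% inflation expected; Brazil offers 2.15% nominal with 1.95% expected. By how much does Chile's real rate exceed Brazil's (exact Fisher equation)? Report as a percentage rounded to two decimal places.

Chile: (1 + 0.0170)/(1 + 0.1140) − 1 = -8.7074%
Brazil: (1 + 0.0215)/(1 + 0.0195) − 1 = 0.1962%
Differential = -8.7074% − 0.1962% = -8.9035% → -8.90%.

-8.90%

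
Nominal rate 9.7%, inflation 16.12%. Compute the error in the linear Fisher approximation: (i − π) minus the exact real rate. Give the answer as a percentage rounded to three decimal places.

Approximate: r ≈ 9.700% − 16.120% = -6.4200%
Exact: (1 + 0.0970)/(1 + 0.1612) − 1 = -5.5288%
Error = -6.4200% − (-5.5288%) = -0.8912% → -0.891%.

-0.891%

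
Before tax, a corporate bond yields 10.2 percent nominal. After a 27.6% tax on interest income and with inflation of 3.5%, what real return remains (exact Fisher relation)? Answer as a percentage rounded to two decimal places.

After-tax nominal return = 10.2% × (1 − 0.276) = 7.3848%.
1 + r = 1.073848 / 1.03500 = 1.037534
After-tax real rate = 1.037534 − 1 → 3.75%.

3.75%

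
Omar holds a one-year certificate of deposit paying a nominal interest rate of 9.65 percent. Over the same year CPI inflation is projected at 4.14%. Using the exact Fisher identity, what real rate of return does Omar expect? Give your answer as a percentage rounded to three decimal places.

5.291%

1 + r = 1.09650 / 1.04140 = 1.052910
r = 1.052910 − 1 = 5.2910%, i.e. 5.291%.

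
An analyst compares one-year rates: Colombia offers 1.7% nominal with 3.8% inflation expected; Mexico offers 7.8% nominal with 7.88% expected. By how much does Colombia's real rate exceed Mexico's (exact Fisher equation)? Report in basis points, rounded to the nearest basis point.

-195 basis points

Colombia: (1 + 0.0170)/(1 + 0.0380) − 1 = -2.0231%
Mexico: (1 + 0.0780)/(1 + 0.0788) − 1 = -0.0742%
Differential = -2.0231% − (-0.0742%) = -1.9490% → -195 basis points.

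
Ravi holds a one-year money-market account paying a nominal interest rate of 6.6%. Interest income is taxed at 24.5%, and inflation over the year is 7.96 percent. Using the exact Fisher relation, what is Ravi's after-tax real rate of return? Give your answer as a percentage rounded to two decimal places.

-2.76%

After-tax nominal return = 6.6% × (1 − 0.245) = 4.9830%.
1 + r = 1.04983 / 1.07960 = 0.972425
After-tax real rate = 0.972425 − 1 → -2.76%.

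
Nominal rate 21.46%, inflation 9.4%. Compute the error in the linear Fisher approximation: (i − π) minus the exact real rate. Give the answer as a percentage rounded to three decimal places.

1.036%

Approximate: r ≈ 21.460% − 9.400% = 12.0600%
Exact: (1 + 0.2146)/(1 + 0.0940) − 1 = 11.0238%
Error = 12.0600% − 11.0238% = 1.0362% → 1.036%.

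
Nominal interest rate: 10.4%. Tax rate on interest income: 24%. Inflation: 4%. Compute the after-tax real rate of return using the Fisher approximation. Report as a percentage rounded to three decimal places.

3.904%

After-tax nominal return = 10.4% × (1 − 0.24) = 7.9040%.
r ≈ 7.9040% − 4% → 3.904%.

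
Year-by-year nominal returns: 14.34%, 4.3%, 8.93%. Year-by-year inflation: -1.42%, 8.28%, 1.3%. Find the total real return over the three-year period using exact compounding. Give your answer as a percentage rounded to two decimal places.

Nominal growth factor = 1.1434 × 1.0430 × 1.0893 = 1.299062
Price-level growth factor = 0.9858 × 1.0828 × 1.0130 = 1.081301
Real growth factor = 1.299062 / 1.081301 = 1.201389
Total real return = 1.201389 − 1 → 20.14%.

20.14%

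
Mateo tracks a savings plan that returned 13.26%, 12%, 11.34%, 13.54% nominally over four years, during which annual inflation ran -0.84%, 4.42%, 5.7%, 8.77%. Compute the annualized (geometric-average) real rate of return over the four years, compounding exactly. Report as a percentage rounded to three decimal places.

7.733%

Nominal growth factor = 1.1326 × 1.1200 × 1.1134 × 1.1354 = 1.60359498
Price-level growth factor = 0.9916 × 1.0442 × 1.0570 × 1.0877 = 1.19043126
Real growth factor = 1.60359498 / 1.19043126 = 1.34707062
Annualized real rate = 1.34707062^(1/4) − 1 = 7.7327% → 7.733%.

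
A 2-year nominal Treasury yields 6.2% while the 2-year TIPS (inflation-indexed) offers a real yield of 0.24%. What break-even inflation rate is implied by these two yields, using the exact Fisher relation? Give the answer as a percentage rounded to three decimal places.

5.946%

(1 + π) = (1 + i)/(1 + r) = 1.06200 / 1.00240 = 1.059457
Break-even inflation = 1.059457 − 1 → 5.946%.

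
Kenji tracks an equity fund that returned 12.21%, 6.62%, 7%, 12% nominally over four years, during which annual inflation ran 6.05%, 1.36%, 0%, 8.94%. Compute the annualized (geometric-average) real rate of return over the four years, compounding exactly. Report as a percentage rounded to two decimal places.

5.19%

Nominal growth factor = 1.1221 × 1.0662 × 1.0700 × 1.1200 = 1.43374541
Price-level growth factor = 1.0605 × 1.0136 × 1.0000 × 1.0894 = 1.17102090
Real growth factor = 1.43374541 / 1.17102090 = 1.22435510
Annualized real rate = 1.22435510^(1/4) − 1 = 5.1906% → 5.19%.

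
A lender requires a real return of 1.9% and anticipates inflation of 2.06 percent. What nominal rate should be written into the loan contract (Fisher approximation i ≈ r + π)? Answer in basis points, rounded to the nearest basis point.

i ≈ r + π = 1.9% + 2.06% = 396 basis points.

396 basis points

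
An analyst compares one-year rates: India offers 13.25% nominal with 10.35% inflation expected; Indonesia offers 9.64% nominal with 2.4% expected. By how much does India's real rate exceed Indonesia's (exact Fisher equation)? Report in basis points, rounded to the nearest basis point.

India: (1 + 0.1325)/(1 + 0.1035) − 1 = 2.6280%
Indonesia: (1 + 0.0964)/(1 + 0.0240) − 1 = 7.0703%
Differential = 2.6280% − 7.0703% = -4.4423% → -444 basis points.

-444 basis points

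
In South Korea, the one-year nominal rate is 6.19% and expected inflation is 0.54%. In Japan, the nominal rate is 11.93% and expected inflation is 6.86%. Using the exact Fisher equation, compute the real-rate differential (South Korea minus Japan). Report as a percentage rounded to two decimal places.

0.88%

South Korea: (1 + 0.0619)/(1 + 0.0054) − 1 = 5.6197%
Japan: (1 + 0.1193)/(1 + 0.0686) − 1 = 4.7445%
Differential = 5.6197% − 4.7445% = 0.8751% → 0.88%.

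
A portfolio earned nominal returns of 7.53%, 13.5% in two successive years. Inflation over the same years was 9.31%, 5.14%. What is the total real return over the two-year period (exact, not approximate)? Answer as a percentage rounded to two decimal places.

6.19%

Nominal growth factor = 1.0753 × 1.1350 = 1.220466
Price-level growth factor = 1.0931 × 1.0514 = 1.149285
Real growth factor = 1.220466 / 1.149285 = 1.061934
Total real return = 1.061934 − 1 → 6.19%.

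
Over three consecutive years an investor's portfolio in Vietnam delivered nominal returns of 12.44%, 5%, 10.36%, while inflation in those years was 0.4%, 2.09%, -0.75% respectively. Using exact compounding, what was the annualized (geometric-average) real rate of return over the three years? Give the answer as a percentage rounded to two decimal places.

8.60%

Nominal growth factor = 1.1244 × 1.0500 × 1.1036 = 1.30293223
Price-level growth factor = 1.0040 × 1.0209 × 0.9925 = 1.01729622
Real growth factor = 1.30293223 / 1.01729622 = 1.28077958
Annualized real rate = 1.28077958^(1/3) − 1 = 8.5987% → 8.60%.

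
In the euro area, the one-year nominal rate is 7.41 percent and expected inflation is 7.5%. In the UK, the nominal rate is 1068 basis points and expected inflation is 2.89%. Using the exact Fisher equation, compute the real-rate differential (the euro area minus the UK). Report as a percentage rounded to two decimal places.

-7.65%

The euro area: (1 + 0.0741)/(1 + 0.0750) − 1 = -0.0837%
The UK: (1 + 0.1068)/(1 + 0.0289) − 1 = 7.5712%
Differential = -0.0837% − 7.5712% = -7.6549% → -7.65%.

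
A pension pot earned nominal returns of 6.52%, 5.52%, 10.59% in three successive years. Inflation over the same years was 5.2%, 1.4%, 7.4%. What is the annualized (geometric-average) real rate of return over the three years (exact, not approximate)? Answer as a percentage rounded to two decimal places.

Nominal growth factor = 1.0652 × 1.0552 × 1.1059 = 1.24303054
Price-level growth factor = 1.0520 × 1.0140 × 1.0740 = 1.14566587
Real growth factor = 1.24303054 / 1.14566587 = 1.08498522
Annualized real rate = 1.08498522^(1/3) − 1 = 2.7562% → 2.76%.

2.76%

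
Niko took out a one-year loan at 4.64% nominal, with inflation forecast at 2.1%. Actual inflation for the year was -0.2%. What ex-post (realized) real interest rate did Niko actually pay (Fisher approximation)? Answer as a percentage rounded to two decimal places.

Ex-post: 4.64% − (-0.2%) = 4.840%
So the realized real rate is 4.84%.

4.84%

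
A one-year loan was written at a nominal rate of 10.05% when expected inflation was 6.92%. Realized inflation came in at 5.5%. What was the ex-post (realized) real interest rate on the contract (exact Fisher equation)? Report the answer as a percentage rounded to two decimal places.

Ex-post: (1 + 0.1005)/(1 + 0.0550) − 1 = 4.3128%
So the realized real rate is 4.31%.

4.31%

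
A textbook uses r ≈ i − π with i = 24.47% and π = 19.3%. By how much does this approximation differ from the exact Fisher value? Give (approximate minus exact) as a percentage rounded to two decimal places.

0.84%

Approximate: r ≈ 24.470% − 19.300% = 5.1700%
Exact: (1 + 0.2447)/(1 + 0.1930) − 1 = 4.3336%
Error = 5.1700% − 4.3336% = 0.8364% → 0.84%.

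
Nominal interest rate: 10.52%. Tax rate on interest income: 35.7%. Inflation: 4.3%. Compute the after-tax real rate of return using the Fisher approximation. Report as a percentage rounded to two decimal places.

2.46%

After-tax nominal return = 10.52% × (1 − 0.357) = 6.76436%.
r ≈ 6.76436% − 4.3% → 2.46%.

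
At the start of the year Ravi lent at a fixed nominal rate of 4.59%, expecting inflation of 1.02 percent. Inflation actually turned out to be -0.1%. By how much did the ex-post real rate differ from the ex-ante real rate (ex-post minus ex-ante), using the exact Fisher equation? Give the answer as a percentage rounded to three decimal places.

Ex-ante: (1 + 0.0459)/(1 + 0.0102) − 1 = 3.5340%
Ex-post: (1 + 0.0459)/(1 − 0.0010) − 1 = 4.6947%
Difference (ex-post − ex-ante) = 1.1607% → 1.161%.

1.161%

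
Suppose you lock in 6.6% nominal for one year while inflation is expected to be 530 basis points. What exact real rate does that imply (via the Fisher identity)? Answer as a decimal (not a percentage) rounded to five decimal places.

0.01235

1 + r = 1.06600 / 1.05300 = 1.012346
r = 1.012346 − 1 = 1.2346%, i.e. 0.01235.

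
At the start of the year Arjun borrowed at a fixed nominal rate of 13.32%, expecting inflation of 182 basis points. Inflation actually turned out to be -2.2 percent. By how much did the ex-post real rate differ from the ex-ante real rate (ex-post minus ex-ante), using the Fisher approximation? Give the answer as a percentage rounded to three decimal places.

4.020%

Ex-ante: 13.32% − 1.82% = 11.500%
Ex-post: 13.32% − (-2.2%) = 15.520%
Difference (ex-post − ex-ante) = 4.0200% → 4.020%.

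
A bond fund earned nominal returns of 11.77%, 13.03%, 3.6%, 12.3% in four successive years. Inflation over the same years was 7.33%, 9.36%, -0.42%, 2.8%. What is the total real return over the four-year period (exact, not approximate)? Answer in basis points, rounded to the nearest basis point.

2232 basis points

Nominal growth factor = 1.1177 × 1.1303 × 1.0360 × 1.1230 = 1.469801
Price-level growth factor = 1.0733 × 1.0936 × 0.9958 × 1.0280 = 1.201558
Real growth factor = 1.469801 / 1.201558 = 1.223245
Total real return = 1.223245 − 1 → 2232 basis points.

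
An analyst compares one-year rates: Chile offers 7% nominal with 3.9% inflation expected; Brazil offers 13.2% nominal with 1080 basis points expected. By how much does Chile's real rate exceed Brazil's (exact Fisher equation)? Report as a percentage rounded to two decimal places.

0.82%

Chile: (1 + 0.0700)/(1 + 0.0390) − 1 = 2.9836%
Brazil: (1 + 0.1320)/(1 + 0.1080) − 1 = 2.1661%
Differential = 2.9836% − 2.1661% = 0.8176% → 0.82%.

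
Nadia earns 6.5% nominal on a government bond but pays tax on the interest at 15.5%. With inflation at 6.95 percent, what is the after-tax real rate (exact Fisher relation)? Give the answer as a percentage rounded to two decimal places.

-1.36%

After-tax nominal return = 6.5% × (1 − 0.155) = 5.4925%.
1 + r = 1.054925 / 1.06950 = 0.986372
After-tax real rate = 0.986372 − 1 → -1.36%.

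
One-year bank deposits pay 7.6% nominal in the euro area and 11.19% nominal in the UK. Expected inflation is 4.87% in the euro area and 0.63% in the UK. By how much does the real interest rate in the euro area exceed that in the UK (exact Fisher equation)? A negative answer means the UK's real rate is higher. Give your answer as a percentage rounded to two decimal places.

-7.89%

The euro area: (1 + 0.0760)/(1 + 0.0487) − 1 = 2.6032%
The UK: (1 + 0.1119)/(1 + 0.0063) − 1 = 10.4939%
Differential = 2.6032% − 10.4939% = -7.8907% → -7.89%.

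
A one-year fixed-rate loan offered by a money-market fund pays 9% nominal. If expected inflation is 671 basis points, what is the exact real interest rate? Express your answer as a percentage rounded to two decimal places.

2.15%

1 + r = 1.09000 / 1.06710 = 1.021460
r = 1.021460 − 1 = 2.1460%, i.e. 2.15%.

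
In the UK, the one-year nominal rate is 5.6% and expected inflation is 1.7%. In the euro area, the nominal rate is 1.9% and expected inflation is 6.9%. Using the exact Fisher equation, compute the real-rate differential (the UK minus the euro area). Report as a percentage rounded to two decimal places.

The UK: (1 + 0.0560)/(1 + 0.0170) − 1 = 3.8348%
The euro area: (1 + 0.0190)/(1 + 0.0690) − 1 = -4.6773%
Differential = 3.8348% − (-4.6773%) = 8.5121% → 8.51%.

8.51%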